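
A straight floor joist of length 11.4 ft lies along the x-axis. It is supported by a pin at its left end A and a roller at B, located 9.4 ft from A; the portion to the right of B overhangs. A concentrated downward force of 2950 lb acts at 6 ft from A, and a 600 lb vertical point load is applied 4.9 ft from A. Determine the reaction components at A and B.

A_x = 0, A_y = 1354 lb, B_y = 2196 lb

ΣM about A: B_y·9.4 − 2950·6 − 600·4.9 = 0 → B_y = 20640/9.4 = 2195.74 ≈ 2196 lb.
ΣF_y = 0: A_y + 2195.74 − 2950 − 600 = 0 → A_y = 1354 lb.
ΣF_x = 0: no horizontal applied forces, so A_x = 0.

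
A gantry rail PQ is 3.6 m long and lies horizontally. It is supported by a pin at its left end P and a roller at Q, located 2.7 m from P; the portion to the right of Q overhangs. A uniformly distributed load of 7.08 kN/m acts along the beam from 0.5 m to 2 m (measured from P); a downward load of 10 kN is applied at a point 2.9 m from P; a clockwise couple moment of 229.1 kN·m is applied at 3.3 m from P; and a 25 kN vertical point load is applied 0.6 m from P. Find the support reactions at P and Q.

P_x = 0, P_y = -60.44 kN, Q_y = 106.1 kN

Resultant of the distributed load: 7.08 × 1.5 = 10.62 kN at 1.25 m from P.
Taking moments about P: Q_y·2.7 − (7.08·1.5)·1.25 − 10·2.9 − 229.1 − 25·0.6 = 0 → Q_y = 286.375/2.7 = 106.065 ≈ 106.1 kN.
ΣF_y = 0: P_y + 106.065 − 7.08·1.5 − 10 − 25 = 0 → P_y = -60.44 kN.
ΣF_x = 0: no horizontal applied forces, so P_x = 0.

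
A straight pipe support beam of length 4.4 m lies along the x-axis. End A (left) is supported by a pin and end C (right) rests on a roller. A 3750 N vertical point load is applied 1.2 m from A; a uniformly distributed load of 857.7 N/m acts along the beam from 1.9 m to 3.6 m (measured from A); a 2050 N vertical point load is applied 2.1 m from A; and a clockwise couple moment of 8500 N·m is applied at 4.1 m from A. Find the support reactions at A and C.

Resultant of the distributed load: 857.7 × 1.7 = 1458.09 N at 2.75 m from A.
ΣM about A: C_y·4.4 − 3750·1.2 − (857.7·1.7)·2.75 − 2050·2.1 − 8500 = 0 → C_y = 21314.7475/4.4 = 4844.26 ≈ 4844 N.
ΣF_y = 0: A_y + 4844.26 − 3750 − 857.7·1.7 − 2050 = 0 → A_y = 2414 N.
ΣF_x = 0: no horizontal applied forces, so A_x = 0.

A_x = 0, A_y = 2414 N, C_y = 4844 N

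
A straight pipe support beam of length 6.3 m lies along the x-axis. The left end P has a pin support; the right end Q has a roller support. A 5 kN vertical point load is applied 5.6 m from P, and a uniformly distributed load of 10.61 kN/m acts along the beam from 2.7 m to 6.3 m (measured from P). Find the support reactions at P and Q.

P_x = 0, P_y = 11.47 kN, Q_y = 31.73 kN

Resultant of the distributed load: 10.61 × 3.6 = 38.196 kN at 4.5 m from P.
ΣM about P: Q_y·6.3 − 5·5.6 − (10.61·3.6)·4.5 = 0 → Q_y = 199.882/6.3 = 31.7273 ≈ 31.73 kN.
ΣF_y = 0: P_y + 31.7273 − 5 − 10.61·3.6 = 0 → P_y = 11.47 kN.
ΣF_x = 0: no horizontal applied forces, so P_x = 0.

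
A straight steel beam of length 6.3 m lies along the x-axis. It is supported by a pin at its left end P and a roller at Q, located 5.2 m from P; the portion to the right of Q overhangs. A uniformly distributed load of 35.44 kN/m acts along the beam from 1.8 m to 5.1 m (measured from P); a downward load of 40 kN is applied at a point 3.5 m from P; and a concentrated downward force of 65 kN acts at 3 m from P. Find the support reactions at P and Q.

Resultant of the distributed load: 35.44 × 3.3 = 116.952 kN at 3.45 m from P.
Moments about P: Q_y·5.2 − (35.44·3.3)·3.45 − 40·3.5 − 65·3 = 0 → Q_y = 738.4844/5.2 = 142.016 ≈ 142.0 kN.
ΣF_y = 0: P_y + 142.016 − 35.44·3.3 − 40 − 65 = 0 → P_y = 79.94 kN.
ΣF_x = 0: no horizontal applied forces, so P_x = 0.

P_x = 0, P_y = 79.94 kN, Q_y = 142.0 kN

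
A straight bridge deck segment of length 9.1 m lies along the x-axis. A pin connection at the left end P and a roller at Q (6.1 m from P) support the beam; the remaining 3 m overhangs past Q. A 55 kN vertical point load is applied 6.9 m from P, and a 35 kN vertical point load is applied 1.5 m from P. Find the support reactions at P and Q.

P_x = 0, P_y = 19.18 kN, Q_y = 70.82 kN

Taking moments about P: Q_y·6.1 − 55·6.9 − 35·1.5 = 0 → Q_y = 432/6.1 = 70.8197 ≈ 70.82 kN.
ΣF_y = 0: P_y + 70.8197 − 55 − 35 = 0 → P_y = 19.18 kN.
ΣF_x = 0: no horizontal applied forces, so P_x = 0.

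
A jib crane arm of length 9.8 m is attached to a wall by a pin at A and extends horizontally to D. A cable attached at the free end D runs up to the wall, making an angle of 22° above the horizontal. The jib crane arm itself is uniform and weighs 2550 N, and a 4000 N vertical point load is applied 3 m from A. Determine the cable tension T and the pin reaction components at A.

ΣM about A: T·sin22°·9.8 − 2550·4.9 − 4000·3 = 0 → T = 24495/(9.8·0.374607) = 6672.3 ≈ 6672 N.
ΣF_x = 0: A_x − T·cos22° = 0 → A_x = 6672.3 × 0.927184 = 6186 N.
ΣF_y = 0: A_y + T·sin22° − 2550 − 4000 = 0 → A_y = 6550 − 6672.3 × 0.374607 = 4051 N.

T = 6672 N, A_x = 6186 N, A_y = 4051 N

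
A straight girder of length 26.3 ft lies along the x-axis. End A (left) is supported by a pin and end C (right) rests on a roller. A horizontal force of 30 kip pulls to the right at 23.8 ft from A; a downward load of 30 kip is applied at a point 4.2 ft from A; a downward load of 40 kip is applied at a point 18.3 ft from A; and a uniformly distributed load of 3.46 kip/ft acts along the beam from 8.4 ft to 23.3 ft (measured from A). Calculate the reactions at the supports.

A_x = -30.00 kip, A_y = 57.86 kip, C_y = 63.69 kip

Resultant of the distributed load: 3.46 × 14.9 = 51.554 kip at 15.85 ft from A.
Taking moments about A: C_y·26.3 − 30·4.2 − 40·18.3 − (3.46·14.9)·15.85 = 0 → C_y = 1675.1309/26.3 = 63.6932 ≈ 63.69 kip.
ΣF_y = 0: A_y + 63.6932 − 30 − 40 − 3.46·14.9 = 0 → A_y = 57.86 kip.
ΣF_x = 0: A_x + 30 = 0 → A_x = -30.00 kip.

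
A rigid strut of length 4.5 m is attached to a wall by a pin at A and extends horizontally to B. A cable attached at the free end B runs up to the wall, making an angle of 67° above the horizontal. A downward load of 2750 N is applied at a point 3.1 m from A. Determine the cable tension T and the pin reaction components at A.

T = 2058 N, A_x = 804.1 N, A_y = 855.6 N

ΣM about A: T·sin67°·4.5 − 2750·3.1 = 0 → T = 8525/(4.5·0.920505) = 2058.05 ≈ 2058 N.
ΣF_x = 0: A_x − T·cos67° = 0 → A_x = 2058.05 × 0.390731 = 804.1 N.
ΣF_y = 0: A_y + T·sin67° − 2750 = 0 → A_y = 2750 − 2058.05 × 0.920505 = 855.6 N.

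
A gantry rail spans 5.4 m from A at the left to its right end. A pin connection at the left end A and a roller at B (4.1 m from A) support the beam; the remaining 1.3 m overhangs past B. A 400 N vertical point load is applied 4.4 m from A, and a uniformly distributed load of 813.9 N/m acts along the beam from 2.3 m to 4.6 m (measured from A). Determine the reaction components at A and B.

Resultant of the distributed load: 813.9 × 2.3 = 1871.97 N at 3.45 m from A.
ΣM about A: B_y·4.1 − 400·4.4 − (813.9·2.3)·3.45 = 0 → B_y = 8218.2965/4.1 = 2004.46 ≈ 2004 N.
ΣF_y = 0: A_y + 2004.46 − 400 − 813.9·2.3 = 0 → A_y = 267.5 N.
ΣF_x = 0: no horizontal applied forces, so A_x = 0.

A_x = 0, A_y = 267.5 N, B_y = 2004 N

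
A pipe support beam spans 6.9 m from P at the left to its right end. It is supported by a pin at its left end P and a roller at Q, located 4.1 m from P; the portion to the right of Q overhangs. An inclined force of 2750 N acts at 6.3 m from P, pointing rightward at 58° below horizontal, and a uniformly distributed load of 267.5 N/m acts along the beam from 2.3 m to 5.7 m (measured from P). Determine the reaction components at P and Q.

Resultant of the distributed load: 267.5 × 3.4 = 909.5 N at 4 m from P.
ΣM about P: Q_y·4.1 − 2750·sin58°·6.3 − (267.5·3.4)·4 = 0 → Q_y = 18330.4/4.1 = 4470.83 ≈ 4471 N.
ΣF_y = 0: P_y + 4470.83 − 2750·sin58° − 267.5·3.4 = 0 → P_y = -1229 N.
ΣF_x = 0: P_x + 2750·cos58° = 0 → P_x = -1457 N.

P_x = -1457 N, P_y = -1229 N, Q_y = 4471 N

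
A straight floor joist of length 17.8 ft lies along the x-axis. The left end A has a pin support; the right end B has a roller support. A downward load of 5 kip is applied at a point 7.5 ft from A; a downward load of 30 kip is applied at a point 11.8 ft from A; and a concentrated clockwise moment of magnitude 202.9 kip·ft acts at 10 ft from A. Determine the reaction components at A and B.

Taking moments about A: B_y·17.8 − 5·7.5 − 30·11.8 − 202.9 = 0 → B_y = 594.4/17.8 = 33.3933 ≈ 33.39 kip.
ΣF_y = 0: A_y + 33.3933 − 5 − 30 = 0 → A_y = 1.607 kip.
ΣF_x = 0: no horizontal applied forces, so A_x = 0.

A_x = 0, A_y = 1.607 kip, B_y = 33.39 kip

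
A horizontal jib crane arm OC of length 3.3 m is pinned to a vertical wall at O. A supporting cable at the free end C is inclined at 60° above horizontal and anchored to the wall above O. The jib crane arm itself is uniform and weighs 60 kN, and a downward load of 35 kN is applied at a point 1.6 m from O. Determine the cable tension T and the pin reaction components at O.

T = 54.24 kN, O_x = 27.12 kN, O_y = 48.03 kN

ΣM about O: T·sin60°·3.3 − 60·1.65 − 35·1.6 = 0 → T = 155/(3.3·0.866025) = 54.236 ≈ 54.24 kN.
ΣF_x = 0: O_x − T·cos60° = 0 → O_x = 54.236 × 0.5 = 27.12 kN.
ΣF_y = 0: O_y + T·sin60° − 60 − 35 = 0 → O_y = 95 − 54.236 × 0.866025 = 48.03 kN.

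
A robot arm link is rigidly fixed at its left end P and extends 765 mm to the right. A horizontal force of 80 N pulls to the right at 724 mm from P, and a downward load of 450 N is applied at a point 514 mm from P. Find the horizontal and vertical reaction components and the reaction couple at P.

ΣF_x = 0: P_x + 80 = 0 → P_x = -80.00 N.
ΣF_y = 0: P_y − 450 = 0 → P_y = 450.0 N.
ΣM about P: M_P − 450·514 = 0 → M_P = 231300 N·mm.

P_x = -80.00 N, P_y = 450.0 N, M_P = 231300 N·mm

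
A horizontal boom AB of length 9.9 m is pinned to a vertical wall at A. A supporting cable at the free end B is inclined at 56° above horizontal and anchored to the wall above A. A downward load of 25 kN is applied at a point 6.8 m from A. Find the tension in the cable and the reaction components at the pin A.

T = 20.71 kN, A_x = 11.58 kN, A_y = 7.828 kN

ΣM about A: T·sin56°·9.9 − 25·6.8 = 0 → T = 170/(9.9·0.829038) = 20.7128 ≈ 20.71 kN.
ΣF_x = 0: A_x − T·cos56° = 0 → A_x = 20.7128 × 0.559193 = 11.58 kN.
ΣF_y = 0: A_y + T·sin56° − 25 = 0 → A_y = 25 − 20.7128 × 0.829038 = 7.828 kN.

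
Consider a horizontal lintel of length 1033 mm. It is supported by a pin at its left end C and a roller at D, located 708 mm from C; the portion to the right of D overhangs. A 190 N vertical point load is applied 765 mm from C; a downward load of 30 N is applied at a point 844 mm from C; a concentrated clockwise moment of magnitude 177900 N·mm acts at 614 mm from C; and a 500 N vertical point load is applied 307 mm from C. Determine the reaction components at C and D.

C_x = 0, C_y = 10.86 N, D_y = 709.1 N

Moments about C: D_y·708 − 190·765 − 30·844 − 177900 − 500·307 = 0 → D_y = 502070/708 = 709.138 ≈ 709.1 N.
ΣF_y = 0: C_y + 709.138 − 190 − 30 − 500 = 0 → C_y = 10.86 N.
ΣF_x = 0: no horizontal applied forces, so C_x = 0.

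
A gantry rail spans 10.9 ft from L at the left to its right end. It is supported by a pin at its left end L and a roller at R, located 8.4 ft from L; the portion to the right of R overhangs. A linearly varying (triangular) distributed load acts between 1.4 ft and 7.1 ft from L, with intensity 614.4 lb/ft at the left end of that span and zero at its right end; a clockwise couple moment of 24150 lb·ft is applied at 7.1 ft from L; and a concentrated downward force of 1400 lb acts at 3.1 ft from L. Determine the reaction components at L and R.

Resultant of the triangular load: ½ × 614.4 × 5.7 = 1751.04 lb, acting at 3.3 ft from L (one-third of the span from the peak).
Taking moments about L: R_y·8.4 − (½·614.4·5.7)·3.3 − 24150 − 1400·3.1 = 0 → R_y = 34268.432/8.4 = 4079.58 ≈ 4080 lb.
ΣF_y = 0: L_y + 4079.58 − ½·614.4·5.7 − 1400 = 0 → L_y = -928.5 lb.
ΣF_x = 0: no horizontal applied forces, so L_x = 0.

L_x = 0, L_y = -928.5 lb, R_y = 4080 lb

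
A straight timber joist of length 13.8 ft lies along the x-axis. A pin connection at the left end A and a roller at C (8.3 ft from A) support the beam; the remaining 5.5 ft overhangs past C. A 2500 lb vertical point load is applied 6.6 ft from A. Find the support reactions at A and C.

Taking moments about A: C_y·8.3 − 2500·6.6 = 0 → C_y = 16500/8.3 = 1987.95 ≈ 1988 lb.
ΣF_y = 0: A_y + 1987.95 − 2500 = 0 → A_y = 512.0 lb.
ΣF_x = 0: no horizontal applied forces, so A_x = 0.

A_x = 0, A_y = 512.0 lb, C_y = 1988 lb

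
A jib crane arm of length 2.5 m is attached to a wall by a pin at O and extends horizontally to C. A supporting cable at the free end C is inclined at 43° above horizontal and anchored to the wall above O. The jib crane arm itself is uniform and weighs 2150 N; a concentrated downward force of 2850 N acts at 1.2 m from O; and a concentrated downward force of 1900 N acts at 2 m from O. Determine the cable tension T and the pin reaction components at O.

ΣM about O: T·sin43°·2.5 − 2150·1.25 − 2850·1.2 − 1900·2 = 0 → T = 9907.5/(2.5·0.681998) = 5810.87 ≈ 5811 N.
ΣF_x = 0: O_x − T·cos43° = 0 → O_x = 5810.87 × 0.731354 = 4250 N.
ΣF_y = 0: O_y + T·sin43° − 2150 − 2850 − 1900 = 0 → O_y = 6900 − 5810.87 × 0.681998 = 2937 N.

T = 5811 N, O_x = 4250 N, O_y = 2937 N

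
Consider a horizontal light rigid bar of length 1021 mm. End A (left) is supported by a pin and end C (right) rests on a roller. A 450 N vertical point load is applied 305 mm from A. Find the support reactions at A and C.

ΣM about A: C_y·1021 − 450·305 = 0 → C_y = 137250/1021 = 134.427 ≈ 134.4 N.
ΣF_y = 0: A_y + 134.427 − 450 = 0 → A_y = 315.6 N.
ΣF_x = 0: no horizontal applied forces, so A_x = 0.

A_x = 0, A_y = 315.6 N, C_y = 134.4 N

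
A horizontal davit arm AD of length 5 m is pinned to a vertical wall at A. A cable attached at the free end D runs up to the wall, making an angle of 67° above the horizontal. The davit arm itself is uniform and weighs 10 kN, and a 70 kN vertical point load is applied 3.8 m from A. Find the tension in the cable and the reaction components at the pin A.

ΣM about A: T·sin67°·5 − 10·2.5 − 70·3.8 = 0 → T = 291/(5·0.920505) = 63.2262 ≈ 63.23 kN.
ΣF_x = 0: A_x − T·cos67° = 0 → A_x = 63.2262 × 0.390731 = 24.70 kN.
ΣF_y = 0: A_y + T·sin67° − 10 − 70 = 0 → A_y = 80 − 63.2262 × 0.920505 = 21.80 kN.

T = 63.23 kN, A_x = 24.70 kN, A_y = 21.80 kN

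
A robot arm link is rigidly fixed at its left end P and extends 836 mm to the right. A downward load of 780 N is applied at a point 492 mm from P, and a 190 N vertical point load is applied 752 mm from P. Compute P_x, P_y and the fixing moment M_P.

P_x = 0, P_y = 970.0 N, M_P = 526600 N·mm

ΣF_x = 0: P_x = 0.
ΣF_y = 0: P_y − 780 − 190 = 0 → P_y = 970.0 N.
ΣM about P: M_P − 780·492 − 190·752 = 0 → M_P = 526600 N·mm.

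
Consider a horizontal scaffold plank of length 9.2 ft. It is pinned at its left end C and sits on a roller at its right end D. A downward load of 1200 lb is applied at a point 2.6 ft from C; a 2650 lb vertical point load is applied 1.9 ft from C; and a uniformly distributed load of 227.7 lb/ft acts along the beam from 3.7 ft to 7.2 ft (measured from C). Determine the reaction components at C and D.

Resultant of the distributed load: 227.7 × 3.5 = 796.95 lb at 5.45 ft from C.
Moments about C: D_y·9.2 − 1200·2.6 − 2650·1.9 − (227.7·3.5)·5.45 = 0 → D_y = 12498.3775/9.2 = 1358.52 ≈ 1359 lb.
ΣF_y = 0: C_y + 1358.52 − 1200 − 2650 − 227.7·3.5 = 0 → C_y = 3288 lb.
ΣF_x = 0: no horizontal applied forces, so C_x = 0.

C_x = 0, C_y = 3288 lb, D_y = 1359 lb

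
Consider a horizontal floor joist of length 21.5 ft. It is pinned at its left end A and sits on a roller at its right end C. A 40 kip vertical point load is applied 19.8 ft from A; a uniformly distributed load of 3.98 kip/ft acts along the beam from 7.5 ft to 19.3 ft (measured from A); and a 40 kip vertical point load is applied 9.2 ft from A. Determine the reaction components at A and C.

Resultant of the distributed load: 3.98 × 11.8 = 46.964 kip at 13.4 ft from A.
Moments about A: C_y·21.5 − 40·19.8 − (3.98·11.8)·13.4 − 40·9.2 = 0 → C_y = 1789.3176/21.5 = 83.2241 ≈ 83.22 kip.
ΣF_y = 0: A_y + 83.2241 − 40 − 3.98·11.8 − 40 = 0 → A_y = 43.74 kip.
ΣF_x = 0: no horizontal applied forces, so A_x = 0.

A_x = 0, A_y = 43.74 kip, C_y = 83.22 kip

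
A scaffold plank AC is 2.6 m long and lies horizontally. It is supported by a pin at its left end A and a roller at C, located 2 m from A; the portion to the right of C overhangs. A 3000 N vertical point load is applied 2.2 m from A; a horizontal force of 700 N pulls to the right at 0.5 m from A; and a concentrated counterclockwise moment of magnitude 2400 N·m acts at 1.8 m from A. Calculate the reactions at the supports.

A_x = -700.0 N, A_y = 900.0 N, C_y = 2100 N

Moments about A: C_y·2 − 3000·2.2 + 2400 = 0 → C_y = 4200/2 = 2100 N.
ΣF_y = 0: A_y + 2100 − 3000 = 0 → A_y = 900.0 N.
ΣF_x = 0: A_x + 700 = 0 → A_x = -700.0 N.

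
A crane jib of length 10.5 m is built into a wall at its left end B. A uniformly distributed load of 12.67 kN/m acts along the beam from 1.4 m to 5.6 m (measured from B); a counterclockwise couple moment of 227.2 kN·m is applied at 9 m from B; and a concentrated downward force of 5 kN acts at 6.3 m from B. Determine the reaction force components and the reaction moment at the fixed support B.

B_x = 0, B_y = 58.21 kN, M_B = -9.451 kN·m

Resultant of the distributed load: 12.67 × 4.2 = 53.214 kN at 3.5 m from B.
ΣF_x = 0: B_x = 0.
ΣF_y = 0: B_y − 12.67·4.2 − 5 = 0 → B_y = 58.21 kN.
ΣM about B: M_B − (12.67·4.2)·3.5 + 227.2 − 5·6.3 = 0 → M_B = -9.451 kN·m.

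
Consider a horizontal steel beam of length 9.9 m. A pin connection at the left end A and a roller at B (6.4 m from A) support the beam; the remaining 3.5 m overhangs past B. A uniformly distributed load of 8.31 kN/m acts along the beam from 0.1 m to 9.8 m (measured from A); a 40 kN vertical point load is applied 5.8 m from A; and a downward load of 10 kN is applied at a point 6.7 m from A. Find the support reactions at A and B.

A_x = 0, A_y = 21.54 kN, B_y = 109.1 kN

Resultant of the distributed load: 8.31 × 9.7 = 80.607 kN at 4.95 m from A.
Taking moments about A: B_y·6.4 − (8.31·9.7)·4.95 − 40·5.8 − 10·6.7 = 0 → B_y = 698.00465/6.4 = 109.063 ≈ 109.1 kN.
ΣF_y = 0: A_y + 109.063 − 8.31·9.7 − 40 − 10 = 0 → A_y = 21.54 kN.
ΣF_x = 0: no horizontal applied forces, so A_x = 0.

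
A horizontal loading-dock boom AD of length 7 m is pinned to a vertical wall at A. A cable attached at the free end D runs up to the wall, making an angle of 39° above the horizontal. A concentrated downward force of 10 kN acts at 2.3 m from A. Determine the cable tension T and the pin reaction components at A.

ΣM about A: T·sin39°·7 − 10·2.3 = 0 → T = 23/(7·0.62932) = 5.22105 ≈ 5.221 kN.
ΣF_x = 0: A_x − T·cos39° = 0 → A_x = 5.22105 × 0.777146 = 4.058 kN.
ΣF_y = 0: A_y + T·sin39° − 10 = 0 → A_y = 10 − 5.22105 × 0.62932 = 6.714 kN.

T = 5.221 kN, A_x = 4.058 kN, A_y = 6.714 kN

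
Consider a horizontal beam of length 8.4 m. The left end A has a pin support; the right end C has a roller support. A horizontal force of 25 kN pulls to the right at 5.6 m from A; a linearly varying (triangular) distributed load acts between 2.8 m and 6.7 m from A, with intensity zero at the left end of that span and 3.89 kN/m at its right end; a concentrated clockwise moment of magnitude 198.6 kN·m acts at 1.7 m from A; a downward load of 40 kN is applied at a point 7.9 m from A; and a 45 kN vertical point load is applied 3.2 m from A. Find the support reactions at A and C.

A_x = -25.00 kN, A_y = 9.304 kN, C_y = 83.28 kN

Resultant of the triangular load: ½ × 3.89 × 3.9 = 7.5855 kN, acting at 5.4 m from A (one-third of the span from the peak).
Moments about A: C_y·8.4 − (½·3.89·3.9)·5.4 − 198.6 − 40·7.9 − 45·3.2 = 0 → C_y = 699.5617/8.4 = 83.2812 ≈ 83.28 kN.
ΣF_y = 0: A_y + 83.2812 − ½·3.89·3.9 − 40 − 45 = 0 → A_y = 9.304 kN.
ΣF_x = 0: A_x + 25 = 0 → A_x = -25.00 kN.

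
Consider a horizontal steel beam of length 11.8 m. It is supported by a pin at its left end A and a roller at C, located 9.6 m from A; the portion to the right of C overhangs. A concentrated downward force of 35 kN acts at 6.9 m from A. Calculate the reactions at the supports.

ΣM about A: C_y·9.6 − 35·6.9 = 0 → C_y = 241.5/9.6 = 25.1562 ≈ 25.16 kN.
ΣF_y = 0: A_y + 25.1562 − 35 = 0 → A_y = 9.844 kN.
ΣF_x = 0: no horizontal applied forces, so A_x = 0.

A_x = 0, A_y = 9.844 kN, C_y = 25.16 kN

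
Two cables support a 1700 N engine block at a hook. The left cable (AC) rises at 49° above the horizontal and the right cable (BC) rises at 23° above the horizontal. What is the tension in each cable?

T_AC = 1645 N, T_BC = 1173 N

ΣF_x = 0: −T_AC·cos49° + T_BC·cos23° = 0 → T_BC = 0.712717·T_AC.
ΣF_y = 0: T_AC·sin49° + T_BC·sin23° = 1700.
Substitute: T_AC·(0.75471 + 0.712717·0.390731) = 1700 → T_AC = 1645.39 ≈ 1645 N.
Then T_BC = 0.712717 × 1645.39 = 1173 N.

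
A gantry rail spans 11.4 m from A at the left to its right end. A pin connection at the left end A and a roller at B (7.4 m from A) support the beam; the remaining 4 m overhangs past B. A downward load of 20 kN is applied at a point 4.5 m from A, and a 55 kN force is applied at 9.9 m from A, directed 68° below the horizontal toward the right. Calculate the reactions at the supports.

A_x = -20.60 kN, A_y = -9.390 kN, B_y = 80.39 kN

Taking moments about A: B_y·7.4 − 20·4.5 − 55·sin68°·9.9 = 0 → B_y = 594.852/7.4 = 80.3854 ≈ 80.39 kN.
ΣF_y = 0: A_y + 80.3854 − 20 − 55·sin68° = 0 → A_y = -9.390 kN.
ΣF_x = 0: A_x + 55·cos68° = 0 → A_x = -20.60 kN.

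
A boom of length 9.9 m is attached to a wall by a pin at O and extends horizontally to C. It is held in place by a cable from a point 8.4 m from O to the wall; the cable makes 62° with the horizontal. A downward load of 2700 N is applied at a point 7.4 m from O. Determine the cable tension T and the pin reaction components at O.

T = 2694 N, O_x = 1265 N, O_y = 321.4 N

ΣM about O: T·sin62°·8.4 − 2700·7.4 = 0 → T = 19980/(8.4·0.882948) = 2693.9 ≈ 2694 N.
ΣF_x = 0: O_x − T·cos62° = 0 → O_x = 2693.9 × 0.469472 = 1265 N.
ΣF_y = 0: O_y + T·sin62° − 2700 = 0 → O_y = 2700 − 2693.9 × 0.882948 = 321.4 N.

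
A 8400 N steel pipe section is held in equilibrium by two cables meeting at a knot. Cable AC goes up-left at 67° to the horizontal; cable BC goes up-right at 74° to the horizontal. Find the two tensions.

T_AC = 3679 N, T_BC = 5215 N

ΣF_x = 0: −T_AC·cos67° + T_BC·cos74° = 0 → T_BC = 1.41756·T_AC.
ΣF_y = 0: T_AC·sin67° + T_BC·sin74° = 8400.
Substitute: T_AC·(0.920505 + 1.41756·0.961262) = 8400 → T_AC = 3679.13 ≈ 3679 N.
Then T_BC = 1.41756 × 3679.13 = 5215 N.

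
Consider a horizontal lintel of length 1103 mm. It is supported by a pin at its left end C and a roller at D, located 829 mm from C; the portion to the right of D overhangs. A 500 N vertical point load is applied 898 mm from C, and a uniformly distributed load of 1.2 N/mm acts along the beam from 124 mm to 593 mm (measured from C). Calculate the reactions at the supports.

Resultant of the distributed load: 1.2 × 469 = 562.8 N at 358.5 mm from C.
Taking moments about C: D_y·829 − 500·898 − (1.2·469)·358.5 = 0 → D_y = 650763.8/829 = 784.999 ≈ 785.0 N.
ΣF_y = 0: C_y + 784.999 − 500 − 1.2·469 = 0 → C_y = 277.8 N.
ΣF_x = 0: no horizontal applied forces, so C_x = 0.

C_x = 0, C_y = 277.8 N, D_y = 785.0 N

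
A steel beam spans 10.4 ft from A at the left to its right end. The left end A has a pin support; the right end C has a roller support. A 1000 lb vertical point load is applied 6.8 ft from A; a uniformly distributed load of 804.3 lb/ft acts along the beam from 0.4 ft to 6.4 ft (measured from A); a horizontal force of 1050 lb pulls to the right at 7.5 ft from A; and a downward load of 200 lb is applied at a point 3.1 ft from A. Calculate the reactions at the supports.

A_x = -1050 lb, A_y = 3735 lb, C_y = 2291 lb

Resultant of the distributed load: 804.3 × 6 = 4825.8 lb at 3.4 ft from A.
ΣM about A: C_y·10.4 − 1000·6.8 − (804.3·6)·3.4 − 200·3.1 = 0 → C_y = 23827.72/10.4 = 2291.13 ≈ 2291 lb.
ΣF_y = 0: A_y + 2291.13 − 1000 − 804.3·6 − 200 = 0 → A_y = 3735 lb.
ΣF_x = 0: A_x + 1050 = 0 → A_x = -1050 lb.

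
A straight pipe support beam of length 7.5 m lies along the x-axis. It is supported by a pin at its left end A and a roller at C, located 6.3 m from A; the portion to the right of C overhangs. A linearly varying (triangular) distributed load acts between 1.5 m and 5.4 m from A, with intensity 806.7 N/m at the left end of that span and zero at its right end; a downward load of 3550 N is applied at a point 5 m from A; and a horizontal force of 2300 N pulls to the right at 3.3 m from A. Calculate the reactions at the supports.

Resultant of the triangular load: ½ × 806.7 × 3.9 = 1573.065 N, acting at 2.8 m from A (one-third of the span from the peak).
ΣM about A: C_y·6.3 − (½·806.7·3.9)·2.8 − 3550·5 = 0 → C_y = 22154.582/6.3 = 3516.6 ≈ 3517 N.
ΣF_y = 0: A_y + 3516.6 − ½·806.7·3.9 − 3550 = 0 → A_y = 1606 N.
ΣF_x = 0: A_x + 2300 = 0 → A_x = -2300 N.

A_x = -2300 N, A_y = 1606 N, C_y = 3517 N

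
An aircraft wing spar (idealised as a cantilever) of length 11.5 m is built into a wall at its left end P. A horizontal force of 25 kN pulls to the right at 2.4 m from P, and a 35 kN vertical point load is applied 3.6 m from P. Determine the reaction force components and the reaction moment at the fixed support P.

ΣF_x = 0: P_x + 25 = 0 → P_x = -25.00 kN.
ΣF_y = 0: P_y − 35 = 0 → P_y = 35.00 kN.
ΣM about P: M_P − 35·3.6 = 0 → M_P = 126.0 kN·m.

P_x = -25.00 kN, P_y = 35.00 kN, M_P = 126.0 kN·m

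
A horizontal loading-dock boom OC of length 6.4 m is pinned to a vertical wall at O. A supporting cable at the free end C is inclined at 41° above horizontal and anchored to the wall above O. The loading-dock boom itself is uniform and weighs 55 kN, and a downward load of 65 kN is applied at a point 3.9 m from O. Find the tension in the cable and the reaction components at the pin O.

ΣM about O: T·sin41°·6.4 − 55·3.2 − 65·3.9 = 0 → T = 429.5/(6.4·0.656059) = 102.292 ≈ 102.3 kN.
ΣF_x = 0: O_x − T·cos41° = 0 → O_x = 102.292 × 0.75471 = 77.20 kN.
ΣF_y = 0: O_y + T·sin41° − 55 − 65 = 0 → O_y = 120 − 102.292 × 0.656059 = 52.89 kN.

T = 102.3 kN, O_x = 77.20 kN, O_y = 52.89 kN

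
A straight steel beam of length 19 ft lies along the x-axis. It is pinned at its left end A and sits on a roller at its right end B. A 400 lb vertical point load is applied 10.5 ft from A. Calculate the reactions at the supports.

Taking moments about A: B_y·19 − 400·10.5 = 0 → B_y = 4200/19 = 221.053 ≈ 221.1 lb.
ΣF_y = 0: A_y + 221.053 − 400 = 0 → A_y = 178.9 lb.
ΣF_x = 0: no horizontal applied forces, so A_x = 0.

A_x = 0, A_y = 178.9 lb, B_y = 221.1 lb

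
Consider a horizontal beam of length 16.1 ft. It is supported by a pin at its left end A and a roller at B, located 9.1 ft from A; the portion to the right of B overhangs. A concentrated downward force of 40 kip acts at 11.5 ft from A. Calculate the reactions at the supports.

A_x = 0, A_y = -10.55 kip, B_y = 50.55 kip

Moments about A: B_y·9.1 − 40·11.5 = 0 → B_y = 460/9.1 = 50.5495 ≈ 50.55 kip.
ΣF_y = 0: A_y + 50.5495 − 40 = 0 → A_y = -10.55 kip.
ΣF_x = 0: no horizontal applied forces, so A_x = 0.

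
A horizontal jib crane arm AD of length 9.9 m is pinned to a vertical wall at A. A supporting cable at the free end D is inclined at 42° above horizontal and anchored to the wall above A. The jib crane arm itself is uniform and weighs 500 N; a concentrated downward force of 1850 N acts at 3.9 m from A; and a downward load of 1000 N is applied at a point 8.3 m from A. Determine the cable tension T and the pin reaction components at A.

ΣM about A: T·sin42°·9.9 − 500·4.95 − 1850·3.9 − 1000·8.3 = 0 → T = 17990/(9.9·0.669131) = 2715.72 ≈ 2716 N.
ΣF_x = 0: A_x − T·cos42° = 0 → A_x = 2715.72 × 0.743145 = 2018 N.
ΣF_y = 0: A_y + T·sin42° − 500 − 1850 − 1000 = 0 → A_y = 3350 − 2715.72 × 0.669131 = 1533 N.

T = 2716 N, A_x = 2018 N, A_y = 1533 N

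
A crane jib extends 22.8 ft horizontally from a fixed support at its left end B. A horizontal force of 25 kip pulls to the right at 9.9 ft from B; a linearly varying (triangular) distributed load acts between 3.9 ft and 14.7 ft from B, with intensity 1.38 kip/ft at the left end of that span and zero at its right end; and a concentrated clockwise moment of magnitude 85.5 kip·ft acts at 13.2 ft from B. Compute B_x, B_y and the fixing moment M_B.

B_x = -25.00 kip, B_y = 7.452 kip, M_B = 141.4 kip·ft

Resultant of the triangular load: ½ × 1.38 × 10.8 = 7.452 kip, acting at 7.5 ft from B (one-third of the span from the peak).
ΣF_x = 0: B_x + 25 = 0 → B_x = -25.00 kip.
ΣF_y = 0: B_y − ½·1.38·10.8 = 0 → B_y = 7.452 kip.
ΣM about B: M_B − (½·1.38·10.8)·7.5 − 85.5 = 0 → M_B = 141.4 kip·ft.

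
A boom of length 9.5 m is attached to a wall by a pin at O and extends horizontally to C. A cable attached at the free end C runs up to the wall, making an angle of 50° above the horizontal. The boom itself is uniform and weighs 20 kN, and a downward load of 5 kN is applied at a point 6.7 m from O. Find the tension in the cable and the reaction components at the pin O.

ΣM about O: T·sin50°·9.5 − 20·4.75 − 5·6.7 = 0 → T = 128.5/(9.5·0.766044) = 17.6574 ≈ 17.66 kN.
ΣF_x = 0: O_x − T·cos50° = 0 → O_x = 17.6574 × 0.642788 = 11.35 kN.
ΣF_y = 0: O_y + T·sin50° − 20 − 5 = 0 → O_y = 25 − 17.6574 × 0.766044 = 11.47 kN.

T = 17.66 kN, O_x = 11.35 kN, O_y = 11.47 kN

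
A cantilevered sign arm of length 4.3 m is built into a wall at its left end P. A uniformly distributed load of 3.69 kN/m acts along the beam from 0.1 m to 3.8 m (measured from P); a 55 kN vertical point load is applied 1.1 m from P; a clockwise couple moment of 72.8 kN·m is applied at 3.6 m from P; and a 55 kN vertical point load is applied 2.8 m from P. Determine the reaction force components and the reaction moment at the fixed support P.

P_x = 0, P_y = 123.7 kN, M_P = 313.9 kN·m

Resultant of the distributed load: 3.69 × 3.7 = 13.653 kN at 1.95 m from P.
ΣF_x = 0: P_x = 0.
ΣF_y = 0: P_y − 3.69·3.7 − 55 − 55 = 0 → P_y = 123.7 kN.
ΣM about P: M_P − (3.69·3.7)·1.95 − 55·1.1 − 72.8 − 55·2.8 = 0 → M_P = 313.9 kN·m.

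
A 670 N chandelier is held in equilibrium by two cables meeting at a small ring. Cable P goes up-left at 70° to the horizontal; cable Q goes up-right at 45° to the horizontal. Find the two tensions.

ΣF_x = 0: −T_P·cos70° + T_Q·cos45° = 0 → T_Q = 0.48369·T_P.
ΣF_y = 0: T_P·sin70° + T_Q·sin45° = 670.
Substitute: T_P·(0.939693 + 0.48369·0.707107) = 670 → T_P = 522.738 ≈ 522.7 N.
Then T_Q = 0.48369 × 522.738 = 252.8 N.

T_P = 522.7 N, T_Q = 252.8 N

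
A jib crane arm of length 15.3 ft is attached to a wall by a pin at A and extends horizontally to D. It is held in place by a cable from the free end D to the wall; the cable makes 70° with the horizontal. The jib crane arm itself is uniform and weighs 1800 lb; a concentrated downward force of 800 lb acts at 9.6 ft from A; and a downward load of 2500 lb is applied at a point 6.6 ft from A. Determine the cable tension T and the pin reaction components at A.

T = 2640 lb, A_x = 902.8 lb, A_y = 2620 lb

ΣM about A: T·sin70°·15.3 − 1800·7.65 − 800·9.6 − 2500·6.6 = 0 → T = 37950/(15.3·0.939693) = 2639.58 ≈ 2640 lb.
ΣF_x = 0: A_x − T·cos70° = 0 → A_x = 2639.58 × 0.34202 = 902.8 lb.
ΣF_y = 0: A_y + T·sin70° − 1800 − 800 − 2500 = 0 → A_y = 5100 − 2639.58 × 0.939693 = 2620 lb.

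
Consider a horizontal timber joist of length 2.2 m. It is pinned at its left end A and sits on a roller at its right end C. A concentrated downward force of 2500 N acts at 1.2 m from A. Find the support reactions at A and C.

Moments about A: C_y·2.2 − 2500·1.2 = 0 → C_y = 3000/2.2 = 1363.64 ≈ 1364 N.
ΣF_y = 0: A_y + 1363.64 − 2500 = 0 → A_y = 1136 N.
ΣF_x = 0: no horizontal applied forces, so A_x = 0.

A_x = 0, A_y = 1136 N, C_y = 1364 N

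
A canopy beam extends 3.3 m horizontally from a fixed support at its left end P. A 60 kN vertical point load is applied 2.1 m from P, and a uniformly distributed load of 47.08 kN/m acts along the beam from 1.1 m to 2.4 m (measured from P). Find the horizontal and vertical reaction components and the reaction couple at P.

P_x = 0, P_y = 121.2 kN, M_P = 233.1 kN·m

Resultant of the distributed load: 47.08 × 1.3 = 61.204 kN at 1.75 m from P.
ΣF_x = 0: P_x = 0.
ΣF_y = 0: P_y − 60 − 47.08·1.3 = 0 → P_y = 121.2 kN.
ΣM about P: M_P − 60·2.1 − (47.08·1.3)·1.75 = 0 → M_P = 233.1 kN·m.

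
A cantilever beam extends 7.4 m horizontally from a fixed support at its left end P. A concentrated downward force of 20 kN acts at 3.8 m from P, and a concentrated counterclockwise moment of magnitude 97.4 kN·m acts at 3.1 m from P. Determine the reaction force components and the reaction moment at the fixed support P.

P_x = 0, P_y = 20.00 kN, M_P = -21.40 kN·m

ΣF_x = 0: P_x = 0.
ΣF_y = 0: P_y − 20 = 0 → P_y = 20.00 kN.
ΣM about P: M_P − 20·3.8 + 97.4 = 0 → M_P = -21.40 kN·m.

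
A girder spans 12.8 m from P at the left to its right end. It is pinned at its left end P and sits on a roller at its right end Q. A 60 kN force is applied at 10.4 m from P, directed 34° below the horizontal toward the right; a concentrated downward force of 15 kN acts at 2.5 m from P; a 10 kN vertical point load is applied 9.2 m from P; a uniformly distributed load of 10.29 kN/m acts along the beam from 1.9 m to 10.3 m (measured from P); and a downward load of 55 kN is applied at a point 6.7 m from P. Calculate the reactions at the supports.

P_x = -49.74 kN, P_y = 92.63 kN, Q_y = 107.4 kN

Resultant of the distributed load: 10.29 × 8.4 = 86.436 kN at 6.1 m from P.
Moments about P: Q_y·12.8 − 60·sin34°·10.4 − 15·2.5 − 10·9.2 − (10.29·8.4)·6.1 − 55·6.7 = 0 → Q_y = 1374.2/12.8 = 107.359 ≈ 107.4 kN.
ΣF_y = 0: P_y + 107.359 − 60·sin34° − 15 − 10 − 10.29·8.4 − 55 = 0 → P_y = 92.63 kN.
ΣF_x = 0: P_x + 60·cos34° = 0 → P_x = -49.74 kN.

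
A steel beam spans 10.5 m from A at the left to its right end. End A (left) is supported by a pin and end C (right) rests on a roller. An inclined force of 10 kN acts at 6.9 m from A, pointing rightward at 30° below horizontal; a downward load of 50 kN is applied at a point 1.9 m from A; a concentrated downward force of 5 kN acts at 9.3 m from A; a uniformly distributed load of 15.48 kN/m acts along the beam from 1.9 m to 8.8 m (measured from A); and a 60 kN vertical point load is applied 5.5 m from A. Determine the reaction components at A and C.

Resultant of the distributed load: 15.48 × 6.9 = 106.812 kN at 5.35 m from A.
Moments about A: C_y·10.5 − 10·sin30°·6.9 − 50·1.9 − 5·9.3 − (15.48·6.9)·5.35 − 60·5.5 = 0 → C_y = 1077.4442/10.5 = 102.614 ≈ 102.6 kN.
ΣF_y = 0: A_y + 102.614 − 10·sin30° − 50 − 5 − 15.48·6.9 − 60 = 0 → A_y = 124.2 kN.
ΣF_x = 0: A_x + 10·cos30° = 0 → A_x = -8.660 kN.

A_x = -8.660 kN, A_y = 124.2 kN, C_y = 102.6 kN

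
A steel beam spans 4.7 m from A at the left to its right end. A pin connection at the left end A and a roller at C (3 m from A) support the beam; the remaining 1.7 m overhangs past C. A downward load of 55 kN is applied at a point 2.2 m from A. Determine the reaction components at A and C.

A_x = 0, A_y = 14.67 kN, C_y = 40.33 kN

ΣM about A: C_y·3 − 55·2.2 = 0 → C_y = 121/3 = 40.3333 ≈ 40.33 kN.
ΣF_y = 0: A_y + 40.3333 − 55 = 0 → A_y = 14.67 kN.
ΣF_x = 0: no horizontal applied forces, so A_x = 0.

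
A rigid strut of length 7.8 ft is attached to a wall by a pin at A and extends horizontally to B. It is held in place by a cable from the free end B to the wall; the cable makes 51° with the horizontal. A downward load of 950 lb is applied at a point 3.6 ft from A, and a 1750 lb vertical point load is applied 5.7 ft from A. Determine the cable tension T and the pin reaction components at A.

ΣM about A: T·sin51°·7.8 − 950·3.6 − 1750·5.7 = 0 → T = 13395/(7.8·0.777146) = 2209.76 ≈ 2210 lb.
ΣF_x = 0: A_x − T·cos51° = 0 → A_x = 2209.76 × 0.62932 = 1391 lb.
ΣF_y = 0: A_y + T·sin51° − 950 − 1750 = 0 → A_y = 2700 − 2209.76 × 0.777146 = 982.7 lb.

T = 2210 lb, A_x = 1391 lb, A_y = 982.7 lb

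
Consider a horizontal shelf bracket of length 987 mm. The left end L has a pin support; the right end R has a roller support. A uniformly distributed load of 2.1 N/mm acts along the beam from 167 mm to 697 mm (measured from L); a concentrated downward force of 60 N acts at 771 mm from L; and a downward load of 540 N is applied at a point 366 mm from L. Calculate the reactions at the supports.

Resultant of the distributed load: 2.1 × 530 = 1113 N at 432 mm from L.
ΣM about L: R_y·987 − (2.1·530)·432 − 60·771 − 540·366 = 0 → R_y = 724716/987 = 734.261 ≈ 734.3 N.
ΣF_y = 0: L_y + 734.261 − 2.1·530 − 60 − 540 = 0 → L_y = 978.7 N.
ΣF_x = 0: no horizontal applied forces, so L_x = 0.

L_x = 0, L_y = 978.7 N, R_y = 734.3 N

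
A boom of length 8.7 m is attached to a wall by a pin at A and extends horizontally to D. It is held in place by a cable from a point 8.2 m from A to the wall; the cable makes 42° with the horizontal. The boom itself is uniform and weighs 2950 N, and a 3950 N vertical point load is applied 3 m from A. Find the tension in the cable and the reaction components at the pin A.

T = 4498 N, A_x = 3343 N, A_y = 3890 N

ΣM about A: T·sin42°·8.2 − 2950·4.35 − 3950·3 = 0 → T = 24682.5/(8.2·0.669131) = 4498.46 ≈ 4498 N.
ΣF_x = 0: A_x − T·cos42° = 0 → A_x = 4498.46 × 0.743145 = 3343 N.
ΣF_y = 0: A_y + T·sin42° − 2950 − 3950 = 0 → A_y = 6900 − 4498.46 × 0.669131 = 3890 N.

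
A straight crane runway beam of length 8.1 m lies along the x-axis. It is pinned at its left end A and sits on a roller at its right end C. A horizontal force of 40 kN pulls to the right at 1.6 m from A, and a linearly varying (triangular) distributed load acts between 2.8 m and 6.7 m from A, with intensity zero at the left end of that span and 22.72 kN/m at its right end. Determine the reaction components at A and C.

Resultant of the triangular load: ½ × 22.72 × 3.9 = 44.304 kN, acting at 5.4 m from A (one-third of the span from the peak).
ΣM about A: C_y·8.1 − (½·22.72·3.9)·5.4 = 0 → C_y = 239.2416/8.1 = 29.536 ≈ 29.54 kN.
ΣF_y = 0: A_y + 29.536 − ½·22.72·3.9 = 0 → A_y = 14.77 kN.
ΣF_x = 0: A_x + 40 = 0 → A_x = -40.00 kN.

A_x = -40.00 kN, A_y = 14.77 kN, C_y = 29.54 kN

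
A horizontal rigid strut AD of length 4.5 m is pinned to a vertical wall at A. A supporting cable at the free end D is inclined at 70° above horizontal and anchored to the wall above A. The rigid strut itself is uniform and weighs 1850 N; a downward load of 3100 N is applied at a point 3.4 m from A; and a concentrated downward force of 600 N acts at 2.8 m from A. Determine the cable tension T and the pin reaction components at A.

T = 3874 N, A_x = 1325 N, A_y = 1909 N

ΣM about A: T·sin70°·4.5 − 1850·2.25 − 3100·3.4 − 600·2.8 = 0 → T = 16382.5/(4.5·0.939693) = 3874.2 ≈ 3874 N.
ΣF_x = 0: A_x − T·cos70° = 0 → A_x = 3874.2 × 0.34202 = 1325 N.
ΣF_y = 0: A_y + T·sin70° − 1850 − 3100 − 600 = 0 → A_y = 5550 − 3874.2 × 0.939693 = 1909 N.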